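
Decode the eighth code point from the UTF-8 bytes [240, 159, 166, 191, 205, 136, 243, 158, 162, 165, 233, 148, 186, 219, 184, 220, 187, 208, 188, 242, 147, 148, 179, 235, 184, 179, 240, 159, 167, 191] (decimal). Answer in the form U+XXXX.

Offset 0: leading byte 0xF0 = 11110000 → 4-byte char #1 = F0 9F A6 BF.
Offset 4: leading byte 0xCD = 11001101 → 2-byte char #2 = CD 88.
Offset 6: leading byte 0xF3 = 11110011 → 4-byte char #3 = F3 9E A2 A5.
Offset 10: leading byte 0xE9 = 11101001 → 3-byte char #4 = E9 94 BA.
Offset 13: leading byte 0xDB = 11011011 → 2-byte char #5 = DB B8.
Offset 15: leading byte 0xDC = 11011100 → 2-byte char #6 = DC BB.
Offset 17: leading byte 0xD0 = 11010000 → 2-byte char #7 = D0 BC.
Offset 19: leading byte 0xF2 = 11110010 → 4-byte char #8 = F2 93 94 B3.
Leading byte 0xF2 = 11110010 matches 11110xxx → 4-byte sequence.
Byte 1: 0xF2 = 11110010, payload 010 (3 bits).
Byte 2: 0x93 = 10010011 (10xxxxxx ✓), payload 010011.
Byte 3: 0x94 = 10010100 (10xxxxxx ✓), payload 010100.
Byte 4: 0xB3 = 10110011 (10xxxxxx ✓), payload 110011.
Concatenate: 010010011010100110011 = 0x93533 (21 bits → U+93533).

U+93533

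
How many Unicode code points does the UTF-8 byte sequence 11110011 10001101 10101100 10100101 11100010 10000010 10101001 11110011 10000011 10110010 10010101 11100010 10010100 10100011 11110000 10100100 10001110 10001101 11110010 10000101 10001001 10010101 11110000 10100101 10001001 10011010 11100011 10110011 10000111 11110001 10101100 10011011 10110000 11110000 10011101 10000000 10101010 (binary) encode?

10

Byte at offset 0: 0xF3 = 11110011 → 4-byte char (#1). Advance 4.
Byte at offset 4: 0xE2 = 11100010 → 3-byte char (#2). Advance 3.
Byte at offset 7: 0xF3 = 11110011 → 4-byte char (#3). Advance 4.
Byte at offset 11: 0xE2 = 11100010 → 3-byte char (#4). Advance 3.
Byte at offset 14: 0xF0 = 11110000 → 4-byte char (#5). Advance 4.
Byte at offset 18: 0xF2 = 11110010 → 4-byte char (#6). Advance 4.
Byte at offset 22: 0xF0 = 11110000 → 4-byte char (#7). Advance 4.
Byte at offset 26: 0xE3 = 11100011 → 3-byte char (#8). Advance 3.
Byte at offset 29: 0xF1 = 11110001 → 4-byte char (#9). Advance 4.
Byte at offset 33: 0xF0 = 11110000 → 4-byte char (#10). Advance 4.
Reached end at offset 37 after 10 code points.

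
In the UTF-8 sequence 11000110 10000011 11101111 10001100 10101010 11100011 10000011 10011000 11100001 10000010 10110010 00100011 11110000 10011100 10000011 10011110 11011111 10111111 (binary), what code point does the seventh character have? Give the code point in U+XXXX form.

Offset 0: leading byte 0xC6 = 11000110 → 2-byte char #1 = C6 83.
Offset 2: leading byte 0xEF = 11101111 → 3-byte char #2 = EF 8C AA.
Offset 5: leading byte 0xE3 = 11100011 → 3-byte char #3 = E3 83 98.
Offset 8: leading byte 0xE1 = 11100001 → 3-byte char #4 = E1 82 B2.
Offset 11: leading byte 0x23 = 00100011 → 1-byte char #5 = 23.
Offset 12: leading byte 0xF0 = 11110000 → 4-byte char #6 = F0 9C 83 9E.
Offset 16: leading byte 0xDF = 11011111 → 2-byte char #7 = DF BF.
Leading byte 0xDF = 11011111 matches 110xxxxx → 2-byte sequence.
Byte 1: 0xDF = 11011111, payload 11111 (5 bits).
Byte 2: 0xBF = 10111111 (10xxxxxx ✓), payload 111111.
Concatenate: 11111111111 = 0x7FF (11 bits → U+07FF).

U+07FF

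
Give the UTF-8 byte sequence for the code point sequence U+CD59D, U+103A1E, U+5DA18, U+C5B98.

U+CD59D: 4-byte form → F3 8D 96 9D.
U+103A1E: 4-byte form → F4 83 A8 9E.
U+5DA18: 4-byte form → F1 9D A8 98.
U+C5B98: 4-byte form → F3 85 AE 98.
Concatenated (16 bytes): F3 8D 96 9D F4 83 A8 9E F1 9D A8 98 F3 85 AE 98.

F3 8D 96 9D F4 83 A8 9E F1 9D A8 98 F3 85 AE 98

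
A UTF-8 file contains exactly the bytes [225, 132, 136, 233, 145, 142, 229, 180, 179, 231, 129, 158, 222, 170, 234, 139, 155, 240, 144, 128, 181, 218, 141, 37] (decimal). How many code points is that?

9

Byte at offset 0: 0xE1 = 11100001 → 3-byte char (#1). Advance 3.
Byte at offset 3: 0xE9 = 11101001 → 3-byte char (#2). Advance 3.
Byte at offset 6: 0xE5 = 11100101 → 3-byte char (#3). Advance 3.
Byte at offset 9: 0xE7 = 11100111 → 3-byte char (#4). Advance 3.
Byte at offset 12: 0xDE = 11011110 → 2-byte char (#5). Advance 2.
Byte at offset 14: 0xEA = 11101010 → 3-byte char (#6). Advance 3.
Byte at offset 17: 0xF0 = 11110000 → 4-byte char (#7). Advance 4.
Byte at offset 21: 0xDA = 11011010 → 2-byte char (#8). Advance 2.
Byte at offset 23: 0x25 = 00100101 → 1-byte char (#9). Advance 1.
Reached end at offset 24 after 9 code points.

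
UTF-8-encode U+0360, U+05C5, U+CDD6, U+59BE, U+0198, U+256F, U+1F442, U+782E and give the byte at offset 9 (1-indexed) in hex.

1-indexed offset 9 is 0-indexed offset 8.
U+0360 → 2-byte form CD A0 at offsets 0–1.
U+05C5 → 2-byte form D7 85 at offsets 2–3.
U+CDD6 → 3-byte form EC B7 96 at offsets 4–6.
U+59BE → 3-byte form E5 A6 BE at offsets 7–9.
Offset 8 falls in char 4's range; it's byte 2 of E5 A6 BE = 0xA6.

0xA6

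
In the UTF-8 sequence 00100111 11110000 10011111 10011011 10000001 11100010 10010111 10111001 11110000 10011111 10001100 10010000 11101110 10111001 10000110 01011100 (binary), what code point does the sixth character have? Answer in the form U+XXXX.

U+005C

Offset 0: leading byte 0x27 = 00100111 → 1-byte char #1 = 27.
Offset 1: leading byte 0xF0 = 11110000 → 4-byte char #2 = F0 9F 9B 81.
Offset 5: leading byte 0xE2 = 11100010 → 3-byte char #3 = E2 97 B9.
Offset 8: leading byte 0xF0 = 11110000 → 4-byte char #4 = F0 9F 8C 90.
Offset 12: leading byte 0xEE = 11101110 → 3-byte char #5 = EE B9 86.
Offset 15: leading byte 0x5C = 01011100 → 1-byte char #6 = 5C.
Leading byte 0x5C = 01011100 matches 0xxxxxxx → 1-byte sequence.
Byte 1: 0x5C = 01011100, payload 1011100 (7 bits).
Concatenate: 1011100 = 0x5C (7 bits → U+005C).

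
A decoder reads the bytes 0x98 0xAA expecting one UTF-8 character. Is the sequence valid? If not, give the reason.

Byte 0x98 = 10011000 has the form 10xxxxxx — a continuation byte — but there is no preceding leading byte.

invalid (continuation byte with no leading byte)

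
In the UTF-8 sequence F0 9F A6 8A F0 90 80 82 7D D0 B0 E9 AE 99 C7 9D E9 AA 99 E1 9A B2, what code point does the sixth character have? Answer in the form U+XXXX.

U+01DD

Offset 0: leading byte 0xF0 = 11110000 → 4-byte char #1 = F0 9F A6 8A.
Offset 4: leading byte 0xF0 = 11110000 → 4-byte char #2 = F0 90 80 82.
Offset 8: leading byte 0x7D = 01111101 → 1-byte char #3 = 7D.
Offset 9: leading byte 0xD0 = 11010000 → 2-byte char #4 = D0 B0.
Offset 11: leading byte 0xE9 = 11101001 → 3-byte char #5 = E9 AE 99.
Offset 14: leading byte 0xC7 = 11000111 → 2-byte char #6 = C7 9D.
Leading byte 0xC7 = 11000111 matches 110xxxxx → 2-byte sequence.
Byte 1: 0xC7 = 11000111, payload 00111 (5 bits).
Byte 2: 0x9D = 10011101 (10xxxxxx ✓), payload 011101.
Concatenate: 00111011101 = 0x1DD (11 bits → U+01DD).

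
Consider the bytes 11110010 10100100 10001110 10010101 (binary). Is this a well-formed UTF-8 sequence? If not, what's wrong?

Leading byte 0xF2 = 11110010 → 4-byte form.
Continuation bytes 0xA4=10100100, 0x8E=10001110, 0x95=10010101 all match 10xxxxxx.
Decoded value 0xA4395 is ≥ 0x10000 (shortest form) and not a surrogate.

valid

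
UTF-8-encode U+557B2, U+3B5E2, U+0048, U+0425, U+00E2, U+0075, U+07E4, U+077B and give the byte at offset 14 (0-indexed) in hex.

U+557B2 → 4-byte form F1 95 9E B2 at offsets 0–3.
U+3B5E2 → 4-byte form F0 BB 97 A2 at offsets 4–7.
U+0048 → 1-byte form 48 at offsets 8–8.
U+0425 → 2-byte form D0 A5 at offsets 9–10.
U+00E2 → 2-byte form C3 A2 at offsets 11–12.
U+0075 → 1-byte form 75 at offsets 13–13.
U+07E4 → 2-byte form DF A4 at offsets 14–15.
Offset 14 falls in char 7's range; it's byte 1 of DF A4 = 0xDF.

0xDF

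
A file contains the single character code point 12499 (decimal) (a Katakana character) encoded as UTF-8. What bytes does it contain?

E3 83 93

U+30D3 = 0x30D3 = 12499 decimal. In range U+0800–U+FFFF → 3-byte form: 1110xxxx 10xxxxxx 10xxxxxx.
Binary (16 bits): 0011000011010011.
Split 4+6+6: 0011 | 000011 | 010011.
Byte 1: 11100011 = 0xE3.
Byte 2: 10000011 = 0x83.
Byte 3: 10010011 = 0x93.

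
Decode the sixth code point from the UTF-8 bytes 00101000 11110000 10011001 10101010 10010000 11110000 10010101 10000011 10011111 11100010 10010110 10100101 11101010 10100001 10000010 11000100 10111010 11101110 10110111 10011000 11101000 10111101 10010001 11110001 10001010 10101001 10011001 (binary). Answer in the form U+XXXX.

U+013A

Offset 0: leading byte 0x28 = 00101000 → 1-byte char #1 = 28.
Offset 1: leading byte 0xF0 = 11110000 → 4-byte char #2 = F0 99 AA 90.
Offset 5: leading byte 0xF0 = 11110000 → 4-byte char #3 = F0 95 83 9F.
Offset 9: leading byte 0xE2 = 11100010 → 3-byte char #4 = E2 96 A5.
Offset 12: leading byte 0xEA = 11101010 → 3-byte char #5 = EA A1 82.
Offset 15: leading byte 0xC4 = 11000100 → 2-byte char #6 = C4 BA.
Leading byte 0xC4 = 11000100 matches 110xxxxx → 2-byte sequence.
Byte 1: 0xC4 = 11000100, payload 00100 (5 bits).
Byte 2: 0xBA = 10111010 (10xxxxxx ✓), payload 111010.
Concatenate: 00100111010 = 0x13A (11 bits → U+013A).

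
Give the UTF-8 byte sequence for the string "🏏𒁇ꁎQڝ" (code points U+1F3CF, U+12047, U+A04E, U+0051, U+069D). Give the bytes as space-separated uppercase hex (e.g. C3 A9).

F0 9F 8F 8F F0 92 81 87 EA 81 8E 51 DA 9D

U+1F3CF: 4-byte form → F0 9F 8F 8F.
U+12047: 4-byte form → F0 92 81 87.
U+A04E: 3-byte form → EA 81 8E.
U+0051: 1-byte form → 51.
U+069D: 2-byte form → DA 9D.
Concatenated (14 bytes): F0 9F 8F 8F F0 92 81 87 EA 81 8E 51 DA 9D.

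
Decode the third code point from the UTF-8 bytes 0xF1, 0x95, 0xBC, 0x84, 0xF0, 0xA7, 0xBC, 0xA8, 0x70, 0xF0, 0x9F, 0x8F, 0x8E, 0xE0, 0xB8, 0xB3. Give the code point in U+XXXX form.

U+0070

Offset 0: leading byte 0xF1 = 11110001 → 4-byte char #1 = F1 95 BC 84.
Offset 4: leading byte 0xF0 = 11110000 → 4-byte char #2 = F0 A7 BC A8.
Offset 8: leading byte 0x70 = 01110000 → 1-byte char #3 = 70.
Leading byte 0x70 = 01110000 matches 0xxxxxxx → 1-byte sequence.
Byte 1: 0x70 = 01110000, payload 1110000 (7 bits).
Concatenate: 1110000 = 0x70 (7 bits → U+0070).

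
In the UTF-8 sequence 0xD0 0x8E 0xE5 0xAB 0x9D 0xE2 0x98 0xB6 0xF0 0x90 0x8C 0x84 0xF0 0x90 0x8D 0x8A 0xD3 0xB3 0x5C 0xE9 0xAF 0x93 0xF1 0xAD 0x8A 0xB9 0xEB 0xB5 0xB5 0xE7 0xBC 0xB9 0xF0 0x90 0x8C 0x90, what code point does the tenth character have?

U+BD75

Offset 0: leading byte 0xD0 = 11010000 → 2-byte char #1 = D0 8E.
Offset 2: leading byte 0xE5 = 11100101 → 3-byte char #2 = E5 AB 9D.
Offset 5: leading byte 0xE2 = 11100010 → 3-byte char #3 = E2 98 B6.
Offset 8: leading byte 0xF0 = 11110000 → 4-byte char #4 = F0 90 8C 84.
Offset 12: leading byte 0xF0 = 11110000 → 4-byte char #5 = F0 90 8D 8A.
Offset 16: leading byte 0xD3 = 11010011 → 2-byte char #6 = D3 B3.
Offset 18: leading byte 0x5C = 01011100 → 1-byte char #7 = 5C.
Offset 19: leading byte 0xE9 = 11101001 → 3-byte char #8 = E9 AF 93.
Offset 22: leading byte 0xF1 = 11110001 → 4-byte char #9 = F1 AD 8A B9.
Offset 26: leading byte 0xEB = 11101011 → 3-byte char #10 = EB B5 B5.
Leading byte 0xEB = 11101011 matches 1110xxxx → 3-byte sequence.
Byte 1: 0xEB = 11101011, payload 1011 (4 bits).
Byte 2: 0xB5 = 10110101 (10xxxxxx ✓), payload 110101.
Byte 3: 0xB5 = 10110101 (10xxxxxx ✓), payload 110101.
Concatenate: 1011110101110101 = 0xBD75 (16 bits → U+BD75).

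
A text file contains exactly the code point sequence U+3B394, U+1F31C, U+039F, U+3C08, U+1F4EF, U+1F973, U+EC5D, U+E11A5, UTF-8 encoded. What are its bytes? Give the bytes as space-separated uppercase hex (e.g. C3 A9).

U+3B394: 4-byte form → F0 BB 8E 94.
U+1F31C: 4-byte form → F0 9F 8C 9C.
U+039F: 2-byte form → CE 9F.
U+3C08: 3-byte form → E3 B0 88.
U+1F4EF: 4-byte form → F0 9F 93 AF.
U+1F973: 4-byte form → F0 9F A5 B3.
U+EC5D: 3-byte form → EE B1 9D.
U+E11A5: 4-byte form → F3 A1 86 A5.
Concatenated (28 bytes): F0 BB 8E 94 F0 9F 8C 9C CE 9F E3 B0 88 F0 9F 93 AF F0 9F A5 B3 EE B1 9D F3 A1 86 A5.

F0 BB 8E 94 F0 9F 8C 9C CE 9F E3 B0 88 F0 9F 93 AF F0 9F A5 B3 EE B1 9D F3 A1 86 A5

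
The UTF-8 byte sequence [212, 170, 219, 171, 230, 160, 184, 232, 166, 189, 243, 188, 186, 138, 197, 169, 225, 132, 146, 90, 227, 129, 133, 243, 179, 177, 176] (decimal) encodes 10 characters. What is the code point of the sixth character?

Offset 0: leading byte 0xD4 = 11010100 → 2-byte char #1 = D4 AA.
Offset 2: leading byte 0xDB = 11011011 → 2-byte char #2 = DB AB.
Offset 4: leading byte 0xE6 = 11100110 → 3-byte char #3 = E6 A0 B8.
Offset 7: leading byte 0xE8 = 11101000 → 3-byte char #4 = E8 A6 BD.
Offset 10: leading byte 0xF3 = 11110011 → 4-byte char #5 = F3 BC BA 8A.
Offset 14: leading byte 0xC5 = 11000101 → 2-byte char #6 = C5 A9.
Leading byte 0xC5 = 11000101 matches 110xxxxx → 2-byte sequence.
Byte 1: 0xC5 = 11000101, payload 00101 (5 bits).
Byte 2: 0xA9 = 10101001 (10xxxxxx ✓), payload 101001.
Concatenate: 00101101001 = 0x169 (11 bits → U+0169).

U+0169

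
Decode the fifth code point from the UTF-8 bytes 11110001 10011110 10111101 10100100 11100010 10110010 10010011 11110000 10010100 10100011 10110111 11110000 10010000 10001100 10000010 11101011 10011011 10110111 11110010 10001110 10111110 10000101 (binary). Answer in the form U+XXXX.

U+B6F7

Offset 0: leading byte 0xF1 = 11110001 → 4-byte char #1 = F1 9E BD A4.
Offset 4: leading byte 0xE2 = 11100010 → 3-byte char #2 = E2 B2 93.
Offset 7: leading byte 0xF0 = 11110000 → 4-byte char #3 = F0 94 A3 B7.
Offset 11: leading byte 0xF0 = 11110000 → 4-byte char #4 = F0 90 8C 82.
Offset 15: leading byte 0xEB = 11101011 → 3-byte char #5 = EB 9B B7.
Leading byte 0xEB = 11101011 matches 1110xxxx → 3-byte sequence.
Byte 1: 0xEB = 11101011, payload 1011 (4 bits).
Byte 2: 0x9B = 10011011 (10xxxxxx ✓), payload 011011.
Byte 3: 0xB7 = 10110111 (10xxxxxx ✓), payload 110111.
Concatenate: 1011011011110111 = 0xB6F7 (16 bits → U+B6F7).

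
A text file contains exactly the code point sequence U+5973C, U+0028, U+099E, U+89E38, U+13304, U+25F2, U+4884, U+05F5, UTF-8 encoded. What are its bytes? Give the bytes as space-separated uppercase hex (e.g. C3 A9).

F1 99 9C BC 28 E0 A6 9E F2 89 B8 B8 F0 93 8C 84 E2 97 B2 E4 A2 84 D7 B5

U+5973C: 4-byte form → F1 99 9C BC.
U+0028: 1-byte form → 28.
U+099E: 3-byte form → E0 A6 9E.
U+89E38: 4-byte form → F2 89 B8 B8.
U+13304: 4-byte form → F0 93 8C 84.
U+25F2: 3-byte form → E2 97 B2.
U+4884: 3-byte form → E4 A2 84.
U+05F5: 2-byte form → D7 B5.
Concatenated (24 bytes): F1 99 9C BC 28 E0 A6 9E F2 89 B8 B8 F0 93 8C 84 E2 97 B2 E4 A2 84 D7 B5.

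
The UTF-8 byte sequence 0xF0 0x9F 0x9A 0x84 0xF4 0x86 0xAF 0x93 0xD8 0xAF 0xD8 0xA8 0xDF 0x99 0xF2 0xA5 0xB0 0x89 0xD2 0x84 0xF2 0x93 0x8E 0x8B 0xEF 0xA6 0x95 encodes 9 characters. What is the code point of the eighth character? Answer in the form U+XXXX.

Offset 0: leading byte 0xF0 = 11110000 → 4-byte char #1 = F0 9F 9A 84.
Offset 4: leading byte 0xF4 = 11110100 → 4-byte char #2 = F4 86 AF 93.
Offset 8: leading byte 0xD8 = 11011000 → 2-byte char #3 = D8 AF.
Offset 10: leading byte 0xD8 = 11011000 → 2-byte char #4 = D8 A8.
Offset 12: leading byte 0xDF = 11011111 → 2-byte char #5 = DF 99.
Offset 14: leading byte 0xF2 = 11110010 → 4-byte char #6 = F2 A5 B0 89.
Offset 18: leading byte 0xD2 = 11010010 → 2-byte char #7 = D2 84.
Offset 20: leading byte 0xF2 = 11110010 → 4-byte char #8 = F2 93 8E 8B.
Leading byte 0xF2 = 11110010 matches 11110xxx → 4-byte sequence.
Byte 1: 0xF2 = 11110010, payload 010 (3 bits).
Byte 2: 0x93 = 10010011 (10xxxxxx ✓), payload 010011.
Byte 3: 0x8E = 10001110 (10xxxxxx ✓), payload 001110.
Byte 4: 0x8B = 10001011 (10xxxxxx ✓), payload 001011.
Concatenate: 010010011001110001011 = 0x9338B (21 bits → U+9338B).

U+9338B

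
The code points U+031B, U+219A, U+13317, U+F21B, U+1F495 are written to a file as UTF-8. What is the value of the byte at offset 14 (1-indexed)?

0x9F

1-indexed offset 14 is 0-indexed offset 13.
U+031B → 2-byte form CC 9B at offsets 0–1.
U+219A → 3-byte form E2 86 9A at offsets 2–4.
U+13317 → 4-byte form F0 93 8C 97 at offsets 5–8.
U+F21B → 3-byte form EF 88 9B at offsets 9–11.
U+1F495 → 4-byte form F0 9F 92 95 at offsets 12–15.
Offset 13 falls in char 5's range; it's byte 2 of F0 9F 92 95 = 0x9F.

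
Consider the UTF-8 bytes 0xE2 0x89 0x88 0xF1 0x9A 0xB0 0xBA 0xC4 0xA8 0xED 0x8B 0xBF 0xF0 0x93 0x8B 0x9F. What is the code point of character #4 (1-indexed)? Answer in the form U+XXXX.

U+D2FF

Offset 0: leading byte 0xE2 = 11100010 → 3-byte char #1 = E2 89 88.
Offset 3: leading byte 0xF1 = 11110001 → 4-byte char #2 = F1 9A B0 BA.
Offset 7: leading byte 0xC4 = 11000100 → 2-byte char #3 = C4 A8.
Offset 9: leading byte 0xED = 11101101 → 3-byte char #4 = ED 8B BF.
Leading byte 0xED = 11101101 matches 1110xxxx → 3-byte sequence.
Byte 1: 0xED = 11101101, payload 1101 (4 bits).
Byte 2: 0x8B = 10001011 (10xxxxxx ✓), payload 001011.
Byte 3: 0xBF = 10111111 (10xxxxxx ✓), payload 111111.
Concatenate: 1101001011111111 = 0xD2FF (16 bits → U+D2FF).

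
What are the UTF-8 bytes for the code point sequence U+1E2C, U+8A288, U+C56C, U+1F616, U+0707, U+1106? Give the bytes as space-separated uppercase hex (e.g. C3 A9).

E1 B8 AC F2 8A 8A 88 EC 95 AC F0 9F 98 96 DC 87 E1 84 86

U+1E2C: 3-byte form → E1 B8 AC.
U+8A288: 4-byte form → F2 8A 8A 88.
U+C56C: 3-byte form → EC 95 AC.
U+1F616: 4-byte form → F0 9F 98 96.
U+0707: 2-byte form → DC 87.
U+1106: 3-byte form → E1 84 86.
Concatenated (19 bytes): E1 B8 AC F2 8A 8A 88 EC 95 AC F0 9F 98 96 DC 87 E1 84 86.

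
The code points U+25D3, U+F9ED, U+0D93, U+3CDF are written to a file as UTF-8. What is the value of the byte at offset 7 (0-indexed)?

U+25D3 → 3-byte form E2 97 93 at offsets 0–2.
U+F9ED → 3-byte form EF A7 AD at offsets 3–5.
U+0D93 → 3-byte form E0 B6 93 at offsets 6–8.
Offset 7 falls in char 3's range; it's byte 2 of E0 B6 93 = 0xB6.

0xB6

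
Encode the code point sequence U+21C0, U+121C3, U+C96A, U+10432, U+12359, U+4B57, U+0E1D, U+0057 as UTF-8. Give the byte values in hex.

U+21C0: 3-byte form → E2 87 80.
U+121C3: 4-byte form → F0 92 87 83.
U+C96A: 3-byte form → EC A5 AA.
U+10432: 4-byte form → F0 90 90 B2.
U+12359: 4-byte form → F0 92 8D 99.
U+4B57: 3-byte form → E4 AD 97.
U+0E1D: 3-byte form → E0 B8 9D.
U+0057: 1-byte form → 57.
Concatenated (25 bytes): E2 87 80 F0 92 87 83 EC A5 AA F0 90 90 B2 F0 92 8D 99 E4 AD 97 E0 B8 9D 57.

E2 87 80 F0 92 87 83 EC A5 AA F0 90 90 B2 F0 92 8D 99 E4 AD 97 E0 B8 9D 57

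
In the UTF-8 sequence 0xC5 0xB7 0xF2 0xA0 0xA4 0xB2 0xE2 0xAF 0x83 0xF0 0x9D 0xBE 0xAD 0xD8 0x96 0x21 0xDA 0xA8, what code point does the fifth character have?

U+0616

Offset 0: leading byte 0xC5 = 11000101 → 2-byte char #1 = C5 B7.
Offset 2: leading byte 0xF2 = 11110010 → 4-byte char #2 = F2 A0 A4 B2.
Offset 6: leading byte 0xE2 = 11100010 → 3-byte char #3 = E2 AF 83.
Offset 9: leading byte 0xF0 = 11110000 → 4-byte char #4 = F0 9D BE AD.
Offset 13: leading byte 0xD8 = 11011000 → 2-byte char #5 = D8 96.
Leading byte 0xD8 = 11011000 matches 110xxxxx → 2-byte sequence.
Byte 1: 0xD8 = 11011000, payload 11000 (5 bits).
Byte 2: 0x96 = 10010110 (10xxxxxx ✓), payload 010110.
Concatenate: 11000010110 = 0x616 (11 bits → U+0616).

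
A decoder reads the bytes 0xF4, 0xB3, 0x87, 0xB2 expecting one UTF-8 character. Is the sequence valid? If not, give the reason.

invalid (encodes a value above U+10FFFF)

Leading byte 0xF4 = 11110100 → 4-byte form.
Payload = 0x1331F2, which exceeds U+10FFFF, the maximum Unicode code point. (Leading bytes F5–FF, or F4 followed by ≥ 0x90, are invalid.)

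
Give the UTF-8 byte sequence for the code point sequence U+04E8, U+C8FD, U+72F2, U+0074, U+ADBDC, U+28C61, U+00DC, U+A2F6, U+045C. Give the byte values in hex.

D3 A8 EC A3 BD E7 8B B2 74 F2 AD AF 9C F0 A8 B1 A1 C3 9C EA 8B B6 D1 9C

U+04E8: 2-byte form → D3 A8.
U+C8FD: 3-byte form → EC A3 BD.
U+72F2: 3-byte form → E7 8B B2.
U+0074: 1-byte form → 74.
U+ADBDC: 4-byte form → F2 AD AF 9C.
U+28C61: 4-byte form → F0 A8 B1 A1.
U+00DC: 2-byte form → C3 9C.
U+A2F6: 3-byte form → EA 8B B6.
U+045C: 2-byte form → D1 9C.
Concatenated (24 bytes): D3 A8 EC A3 BD E7 8B B2 74 F2 AD AF 9C F0 A8 B1 A1 C3 9C EA 8B B6 D1 9C.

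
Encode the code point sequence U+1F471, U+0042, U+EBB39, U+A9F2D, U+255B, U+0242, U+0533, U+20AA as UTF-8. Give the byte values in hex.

U+1F471: 4-byte form → F0 9F 91 B1.
U+0042: 1-byte form → 42.
U+EBB39: 4-byte form → F3 AB AC B9.
U+A9F2D: 4-byte form → F2 A9 BC AD.
U+255B: 3-byte form → E2 95 9B.
U+0242: 2-byte form → C9 82.
U+0533: 2-byte form → D4 B3.
U+20AA: 3-byte form → E2 82 AA.
Concatenated (23 bytes): F0 9F 91 B1 42 F3 AB AC B9 F2 A9 BC AD E2 95 9B C9 82 D4 B3 E2 82 AA.

F0 9F 91 B1 42 F3 AB AC B9 F2 A9 BC AD E2 95 9B C9 82 D4 B3 E2 82 AA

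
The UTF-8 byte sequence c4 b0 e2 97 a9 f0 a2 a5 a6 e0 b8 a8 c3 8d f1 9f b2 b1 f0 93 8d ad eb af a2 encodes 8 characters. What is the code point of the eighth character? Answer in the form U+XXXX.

U+BBE2

Offset 0: leading byte 0xC4 = 11000100 → 2-byte char #1 = C4 B0.
Offset 2: leading byte 0xE2 = 11100010 → 3-byte char #2 = E2 97 A9.
Offset 5: leading byte 0xF0 = 11110000 → 4-byte char #3 = F0 A2 A5 A6.
Offset 9: leading byte 0xE0 = 11100000 → 3-byte char #4 = E0 B8 A8.
Offset 12: leading byte 0xC3 = 11000011 → 2-byte char #5 = C3 8D.
Offset 14: leading byte 0xF1 = 11110001 → 4-byte char #6 = F1 9F B2 B1.
Offset 18: leading byte 0xF0 = 11110000 → 4-byte char #7 = F0 93 8D AD.
Offset 22: leading byte 0xEB = 11101011 → 3-byte char #8 = EB AF A2.
Leading byte 0xEB = 11101011 matches 1110xxxx → 3-byte sequence.
Byte 1: 0xEB = 11101011, payload 1011 (4 bits).
Byte 2: 0xAF = 10101111 (10xxxxxx ✓), payload 101111.
Byte 3: 0xA2 = 10100010 (10xxxxxx ✓), payload 100010.
Concatenate: 1011101111100010 = 0xBBE2 (16 bits → U+BBE2).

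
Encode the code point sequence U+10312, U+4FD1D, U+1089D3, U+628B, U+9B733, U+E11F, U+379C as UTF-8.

F0 90 8C 92 F1 8F B4 9D F4 88 A7 93 E6 8A 8B F2 9B 9C B3 EE 84 9F E3 9E 9C

U+10312: 4-byte form → F0 90 8C 92.
U+4FD1D: 4-byte form → F1 8F B4 9D.
U+1089D3: 4-byte form → F4 88 A7 93.
U+628B: 3-byte form → E6 8A 8B.
U+9B733: 4-byte form → F2 9B 9C B3.
U+E11F: 3-byte form → EE 84 9F.
U+379C: 3-byte form → E3 9E 9C.
Concatenated (25 bytes): F0 90 8C 92 F1 8F B4 9D F4 88 A7 93 E6 8A 8B F2 9B 9C B3 EE 84 9F E3 9E 9C.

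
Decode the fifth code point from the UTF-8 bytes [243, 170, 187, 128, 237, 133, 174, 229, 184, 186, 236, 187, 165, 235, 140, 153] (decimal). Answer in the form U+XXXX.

U+B319

Offset 0: leading byte 0xF3 = 11110011 → 4-byte char #1 = F3 AA BB 80.
Offset 4: leading byte 0xED = 11101101 → 3-byte char #2 = ED 85 AE.
Offset 7: leading byte 0xE5 = 11100101 → 3-byte char #3 = E5 B8 BA.
Offset 10: leading byte 0xEC = 11101100 → 3-byte char #4 = EC BB A5.
Offset 13: leading byte 0xEB = 11101011 → 3-byte char #5 = EB 8C 99.
Leading byte 0xEB = 11101011 matches 1110xxxx → 3-byte sequence.
Byte 1: 0xEB = 11101011, payload 1011 (4 bits).
Byte 2: 0x8C = 10001100 (10xxxxxx ✓), payload 001100.
Byte 3: 0x99 = 10011001 (10xxxxxx ✓), payload 011001.
Concatenate: 1011001100011001 = 0xB319 (16 bits → U+B319).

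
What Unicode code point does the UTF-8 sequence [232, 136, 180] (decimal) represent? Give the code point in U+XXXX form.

U+8234

Leading byte 0xE8 = 11101000 matches 1110xxxx → 3-byte sequence.
Byte 1: 0xE8 = 11101000, payload 1000 (4 bits).
Byte 2: 0x88 = 10001000 (10xxxxxx ✓), payload 001000.
Byte 3: 0xB4 = 10110100 (10xxxxxx ✓), payload 110100.
Concatenate: 1000001000110100 = 0x8234 (16 bits → U+8234).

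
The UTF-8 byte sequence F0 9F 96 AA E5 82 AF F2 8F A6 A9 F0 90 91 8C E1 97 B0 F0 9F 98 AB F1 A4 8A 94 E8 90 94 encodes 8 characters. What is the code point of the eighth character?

U+8414

Offset 0: leading byte 0xF0 = 11110000 → 4-byte char #1 = F0 9F 96 AA.
Offset 4: leading byte 0xE5 = 11100101 → 3-byte char #2 = E5 82 AF.
Offset 7: leading byte 0xF2 = 11110010 → 4-byte char #3 = F2 8F A6 A9.
Offset 11: leading byte 0xF0 = 11110000 → 4-byte char #4 = F0 90 91 8C.
Offset 15: leading byte 0xE1 = 11100001 → 3-byte char #5 = E1 97 B0.
Offset 18: leading byte 0xF0 = 11110000 → 4-byte char #6 = F0 9F 98 AB.
Offset 22: leading byte 0xF1 = 11110001 → 4-byte char #7 = F1 A4 8A 94.
Offset 26: leading byte 0xE8 = 11101000 → 3-byte char #8 = E8 90 94.
Leading byte 0xE8 = 11101000 matches 1110xxxx → 3-byte sequence.
Byte 1: 0xE8 = 11101000, payload 1000 (4 bits).
Byte 2: 0x90 = 10010000 (10xxxxxx ✓), payload 010000.
Byte 3: 0x94 = 10010100 (10xxxxxx ✓), payload 010100.
Concatenate: 1000010000010100 = 0x8414 (16 bits → U+8414).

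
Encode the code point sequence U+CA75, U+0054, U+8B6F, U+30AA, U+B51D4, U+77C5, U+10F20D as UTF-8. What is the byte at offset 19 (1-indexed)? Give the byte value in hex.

1-indexed offset 19 is 0-indexed offset 18.
U+CA75 → 3-byte form EC A9 B5 at offsets 0–2.
U+0054 → 1-byte form 54 at offsets 3–3.
U+8B6F → 3-byte form E8 AD AF at offsets 4–6.
U+30AA → 3-byte form E3 82 AA at offsets 7–9.
U+B51D4 → 4-byte form F2 B5 87 94 at offsets 10–13.
U+77C5 → 3-byte form E7 9F 85 at offsets 14–16.
U+10F20D → 4-byte form F4 8F 88 8D at offsets 17–20.
Offset 18 falls in char 7's range; it's byte 2 of F4 8F 88 8D = 0x8F.

0x8F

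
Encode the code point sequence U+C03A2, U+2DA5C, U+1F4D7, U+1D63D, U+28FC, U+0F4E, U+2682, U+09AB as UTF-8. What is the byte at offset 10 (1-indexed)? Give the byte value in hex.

0x9F

1-indexed offset 10 is 0-indexed offset 9.
U+C03A2 → 4-byte form F3 80 8E A2 at offsets 0–3.
U+2DA5C → 4-byte form F0 AD A9 9C at offsets 4–7.
U+1F4D7 → 4-byte form F0 9F 93 97 at offsets 8–11.
Offset 9 falls in char 3's range; it's byte 2 of F0 9F 93 97 = 0x9F.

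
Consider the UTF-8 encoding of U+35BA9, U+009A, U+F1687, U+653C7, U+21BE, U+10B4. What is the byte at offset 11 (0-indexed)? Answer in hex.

0xA5

U+35BA9 → 4-byte form F0 B5 AE A9 at offsets 0–3.
U+009A → 2-byte form C2 9A at offsets 4–5.
U+F1687 → 4-byte form F3 B1 9A 87 at offsets 6–9.
U+653C7 → 4-byte form F1 A5 8F 87 at offsets 10–13.
Offset 11 falls in char 4's range; it's byte 2 of F1 A5 8F 87 = 0xA5.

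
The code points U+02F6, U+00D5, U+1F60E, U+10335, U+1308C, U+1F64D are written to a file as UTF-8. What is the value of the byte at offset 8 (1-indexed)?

1-indexed offset 8 is 0-indexed offset 7.
U+02F6 → 2-byte form CB B6 at offsets 0–1.
U+00D5 → 2-byte form C3 95 at offsets 2–3.
U+1F60E → 4-byte form F0 9F 98 8E at offsets 4–7.
Offset 7 falls in char 3's range; it's byte 4 of F0 9F 98 8E = 0x8E.

0x8E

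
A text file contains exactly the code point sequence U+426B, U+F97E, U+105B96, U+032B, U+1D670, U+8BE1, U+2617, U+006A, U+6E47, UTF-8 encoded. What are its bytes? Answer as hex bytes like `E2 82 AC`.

E4 89 AB EF A5 BE F4 85 AE 96 CC AB F0 9D 99 B0 E8 AF A1 E2 98 97 6A E6 B9 87

U+426B: 3-byte form → E4 89 AB.
U+F97E: 3-byte form → EF A5 BE.
U+105B96: 4-byte form → F4 85 AE 96.
U+032B: 2-byte form → CC AB.
U+1D670: 4-byte form → F0 9D 99 B0.
U+8BE1: 3-byte form → E8 AF A1.
U+2617: 3-byte form → E2 98 97.
U+006A: 1-byte form → 6A.
U+6E47: 3-byte form → E6 B9 87.
Concatenated (26 bytes): E4 89 AB EF A5 BE F4 85 AE 96 CC AB F0 9D 99 B0 E8 AF A1 E2 98 97 6A E6 B9 87.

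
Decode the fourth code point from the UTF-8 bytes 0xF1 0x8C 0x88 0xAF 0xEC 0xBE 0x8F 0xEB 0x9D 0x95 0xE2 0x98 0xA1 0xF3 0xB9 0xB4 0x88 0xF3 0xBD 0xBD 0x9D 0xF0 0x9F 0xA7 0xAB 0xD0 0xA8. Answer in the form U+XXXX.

Offset 0: leading byte 0xF1 = 11110001 → 4-byte char #1 = F1 8C 88 AF.
Offset 4: leading byte 0xEC = 11101100 → 3-byte char #2 = EC BE 8F.
Offset 7: leading byte 0xEB = 11101011 → 3-byte char #3 = EB 9D 95.
Offset 10: leading byte 0xE2 = 11100010 → 3-byte char #4 = E2 98 A1.
Leading byte 0xE2 = 11100010 matches 1110xxxx → 3-byte sequence.
Byte 1: 0xE2 = 11100010, payload 0010 (4 bits).
Byte 2: 0x98 = 10011000 (10xxxxxx ✓), payload 011000.
Byte 3: 0xA1 = 10100001 (10xxxxxx ✓), payload 100001.
Concatenate: 0010011000100001 = 0x2621 (16 bits → U+2621).

U+2621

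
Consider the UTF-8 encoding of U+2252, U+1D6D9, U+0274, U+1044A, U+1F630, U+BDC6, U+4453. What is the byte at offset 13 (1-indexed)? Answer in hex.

0x8A

1-indexed offset 13 is 0-indexed offset 12.
U+2252 → 3-byte form E2 89 92 at offsets 0–2.
U+1D6D9 → 4-byte form F0 9D 9B 99 at offsets 3–6.
U+0274 → 2-byte form C9 B4 at offsets 7–8.
U+1044A → 4-byte form F0 90 91 8A at offsets 9–12.
Offset 12 falls in char 4's range; it's byte 4 of F0 90 91 8A = 0x8A.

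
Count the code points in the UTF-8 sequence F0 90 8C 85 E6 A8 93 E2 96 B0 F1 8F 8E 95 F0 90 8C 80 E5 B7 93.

6

Byte at offset 0: 0xF0 = 11110000 → 4-byte char (#1). Advance 4.
Byte at offset 4: 0xE6 = 11100110 → 3-byte char (#2). Advance 3.
Byte at offset 7: 0xE2 = 11100010 → 3-byte char (#3). Advance 3.
Byte at offset 10: 0xF1 = 11110001 → 4-byte char (#4). Advance 4.
Byte at offset 14: 0xF0 = 11110000 → 4-byte char (#5). Advance 4.
Byte at offset 18: 0xE5 = 11100101 → 3-byte char (#6). Advance 3.
Reached end at offset 21 after 6 code points.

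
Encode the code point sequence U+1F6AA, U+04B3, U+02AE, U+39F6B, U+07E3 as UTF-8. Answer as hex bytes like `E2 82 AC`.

F0 9F 9A AA D2 B3 CA AE F0 B9 BD AB DF A3

U+1F6AA: 4-byte form → F0 9F 9A AA.
U+04B3: 2-byte form → D2 B3.
U+02AE: 2-byte form → CA AE.
U+39F6B: 4-byte form → F0 B9 BD AB.
U+07E3: 2-byte form → DF A3.
Concatenated (14 bytes): F0 9F 9A AA D2 B3 CA AE F0 B9 BD AB DF A3.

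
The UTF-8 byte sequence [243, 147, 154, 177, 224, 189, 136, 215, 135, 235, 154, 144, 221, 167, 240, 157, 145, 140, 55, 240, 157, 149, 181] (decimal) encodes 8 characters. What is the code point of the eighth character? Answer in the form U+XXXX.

Offset 0: leading byte 0xF3 = 11110011 → 4-byte char #1 = F3 93 9A B1.
Offset 4: leading byte 0xE0 = 11100000 → 3-byte char #2 = E0 BD 88.
Offset 7: leading byte 0xD7 = 11010111 → 2-byte char #3 = D7 87.
Offset 9: leading byte 0xEB = 11101011 → 3-byte char #4 = EB 9A 90.
Offset 12: leading byte 0xDD = 11011101 → 2-byte char #5 = DD A7.
Offset 14: leading byte 0xF0 = 11110000 → 4-byte char #6 = F0 9D 91 8C.
Offset 18: leading byte 0x37 = 00110111 → 1-byte char #7 = 37.
Offset 19: leading byte 0xF0 = 11110000 → 4-byte char #8 = F0 9D 95 B5.
Leading byte 0xF0 = 11110000 matches 11110xxx → 4-byte sequence.
Byte 1: 0xF0 = 11110000, payload 000 (3 bits).
Byte 2: 0x9D = 10011101 (10xxxxxx ✓), payload 011101.
Byte 3: 0x95 = 10010101 (10xxxxxx ✓), payload 010101.
Byte 4: 0xB5 = 10110101 (10xxxxxx ✓), payload 110101.
Concatenate: 000011101010101110101 = 0x1D575 (21 bits → U+1D575).

U+1D575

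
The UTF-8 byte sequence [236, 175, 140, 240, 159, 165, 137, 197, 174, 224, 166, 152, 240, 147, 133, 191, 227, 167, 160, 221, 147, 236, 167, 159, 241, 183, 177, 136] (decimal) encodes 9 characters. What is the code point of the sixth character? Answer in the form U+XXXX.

U+39E0

Offset 0: leading byte 0xEC = 11101100 → 3-byte char #1 = EC AF 8C.
Offset 3: leading byte 0xF0 = 11110000 → 4-byte char #2 = F0 9F A5 89.
Offset 7: leading byte 0xC5 = 11000101 → 2-byte char #3 = C5 AE.
Offset 9: leading byte 0xE0 = 11100000 → 3-byte char #4 = E0 A6 98.
Offset 12: leading byte 0xF0 = 11110000 → 4-byte char #5 = F0 93 85 BF.
Offset 16: leading byte 0xE3 = 11100011 → 3-byte char #6 = E3 A7 A0.
Leading byte 0xE3 = 11100011 matches 1110xxxx → 3-byte sequence.
Byte 1: 0xE3 = 11100011, payload 0011 (4 bits).
Byte 2: 0xA7 = 10100111 (10xxxxxx ✓), payload 100111.
Byte 3: 0xA0 = 10100000 (10xxxxxx ✓), payload 100000.
Concatenate: 0011100111100000 = 0x39E0 (16 bits → U+39E0).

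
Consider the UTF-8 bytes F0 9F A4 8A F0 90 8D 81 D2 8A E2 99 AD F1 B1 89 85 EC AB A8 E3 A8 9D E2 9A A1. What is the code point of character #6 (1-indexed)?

Offset 0: leading byte 0xF0 = 11110000 → 4-byte char #1 = F0 9F A4 8A.
Offset 4: leading byte 0xF0 = 11110000 → 4-byte char #2 = F0 90 8D 81.
Offset 8: leading byte 0xD2 = 11010010 → 2-byte char #3 = D2 8A.
Offset 10: leading byte 0xE2 = 11100010 → 3-byte char #4 = E2 99 AD.
Offset 13: leading byte 0xF1 = 11110001 → 4-byte char #5 = F1 B1 89 85.
Offset 17: leading byte 0xEC = 11101100 → 3-byte char #6 = EC AB A8.
Leading byte 0xEC = 11101100 matches 1110xxxx → 3-byte sequence.
Byte 1: 0xEC = 11101100, payload 1100 (4 bits).
Byte 2: 0xAB = 10101011 (10xxxxxx ✓), payload 101011.
Byte 3: 0xA8 = 10101000 (10xxxxxx ✓), payload 101000.
Concatenate: 1100101011101000 = 0xCAE8 (16 bits → U+CAE8).

U+CAE8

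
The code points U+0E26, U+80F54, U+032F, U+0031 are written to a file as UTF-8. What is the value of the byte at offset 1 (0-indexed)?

U+0E26 → 3-byte form E0 B8 A6 at offsets 0–2.
Offset 1 falls in char 1's range; it's byte 2 of E0 B8 A6 = 0xB8.

0xB8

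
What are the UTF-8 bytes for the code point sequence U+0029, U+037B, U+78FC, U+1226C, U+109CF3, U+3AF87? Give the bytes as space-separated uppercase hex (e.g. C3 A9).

U+0029: 1-byte form → 29.
U+037B: 2-byte form → CD BB.
U+78FC: 3-byte form → E7 A3 BC.
U+1226C: 4-byte form → F0 92 89 AC.
U+109CF3: 4-byte form → F4 89 B3 B3.
U+3AF87: 4-byte form → F0 BA BE 87.
Concatenated (18 bytes): 29 CD BB E7 A3 BC F0 92 89 AC F4 89 B3 B3 F0 BA BE 87.

29 CD BB E7 A3 BC F0 92 89 AC F4 89 B3 B3 F0 BA BE 87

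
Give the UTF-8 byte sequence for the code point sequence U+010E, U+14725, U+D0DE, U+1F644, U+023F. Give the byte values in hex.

C4 8E F0 94 9C A5 ED 83 9E F0 9F 99 84 C8 BF

U+010E: 2-byte form → C4 8E.
U+14725: 4-byte form → F0 94 9C A5.
U+D0DE: 3-byte form → ED 83 9E.
U+1F644: 4-byte form → F0 9F 99 84.
U+023F: 2-byte form → C8 BF.
Concatenated (15 bytes): C4 8E F0 94 9C A5 ED 83 9E F0 9F 99 84 C8 BF.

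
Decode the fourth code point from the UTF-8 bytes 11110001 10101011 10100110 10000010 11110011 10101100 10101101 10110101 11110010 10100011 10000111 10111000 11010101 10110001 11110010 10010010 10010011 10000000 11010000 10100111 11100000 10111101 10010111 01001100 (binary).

U+0571

Offset 0: leading byte 0xF1 = 11110001 → 4-byte char #1 = F1 AB A6 82.
Offset 4: leading byte 0xF3 = 11110011 → 4-byte char #2 = F3 AC AD B5.
Offset 8: leading byte 0xF2 = 11110010 → 4-byte char #3 = F2 A3 87 B8.
Offset 12: leading byte 0xD5 = 11010101 → 2-byte char #4 = D5 B1.
Leading byte 0xD5 = 11010101 matches 110xxxxx → 2-byte sequence.
Byte 1: 0xD5 = 11010101, payload 10101 (5 bits).
Byte 2: 0xB1 = 10110001 (10xxxxxx ✓), payload 110001.
Concatenate: 10101110001 = 0x571 (11 bits → U+0571).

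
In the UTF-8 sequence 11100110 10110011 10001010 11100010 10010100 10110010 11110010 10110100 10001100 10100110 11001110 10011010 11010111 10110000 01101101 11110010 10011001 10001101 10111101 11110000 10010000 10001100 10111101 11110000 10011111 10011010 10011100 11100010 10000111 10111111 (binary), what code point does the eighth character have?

U+1033D

Offset 0: leading byte 0xE6 = 11100110 → 3-byte char #1 = E6 B3 8A.
Offset 3: leading byte 0xE2 = 11100010 → 3-byte char #2 = E2 94 B2.
Offset 6: leading byte 0xF2 = 11110010 → 4-byte char #3 = F2 B4 8C A6.
Offset 10: leading byte 0xCE = 11001110 → 2-byte char #4 = CE 9A.
Offset 12: leading byte 0xD7 = 11010111 → 2-byte char #5 = D7 B0.
Offset 14: leading byte 0x6D = 01101101 → 1-byte char #6 = 6D.
Offset 15: leading byte 0xF2 = 11110010 → 4-byte char #7 = F2 99 8D BD.
Offset 19: leading byte 0xF0 = 11110000 → 4-byte char #8 = F0 90 8C BD.
Leading byte 0xF0 = 11110000 matches 11110xxx → 4-byte sequence.
Byte 1: 0xF0 = 11110000, payload 000 (3 bits).
Byte 2: 0x90 = 10010000 (10xxxxxx ✓), payload 010000.
Byte 3: 0x8C = 10001100 (10xxxxxx ✓), payload 001100.
Byte 4: 0xBD = 10111101 (10xxxxxx ✓), payload 111101.
Concatenate: 000010000001100111101 = 0x1033D (21 bits → U+1033D).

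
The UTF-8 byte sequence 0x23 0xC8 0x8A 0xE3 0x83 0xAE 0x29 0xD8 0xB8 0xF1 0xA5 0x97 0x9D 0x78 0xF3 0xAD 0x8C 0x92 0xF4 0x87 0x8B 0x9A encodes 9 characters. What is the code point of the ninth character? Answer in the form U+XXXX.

U+1072DA

Offset 0: leading byte 0x23 = 00100011 → 1-byte char #1 = 23.
Offset 1: leading byte 0xC8 = 11001000 → 2-byte char #2 = C8 8A.
Offset 3: leading byte 0xE3 = 11100011 → 3-byte char #3 = E3 83 AE.
Offset 6: leading byte 0x29 = 00101001 → 1-byte char #4 = 29.
Offset 7: leading byte 0xD8 = 11011000 → 2-byte char #5 = D8 B8.
Offset 9: leading byte 0xF1 = 11110001 → 4-byte char #6 = F1 A5 97 9D.
Offset 13: leading byte 0x78 = 01111000 → 1-byte char #7 = 78.
Offset 14: leading byte 0xF3 = 11110011 → 4-byte char #8 = F3 AD 8C 92.
Offset 18: leading byte 0xF4 = 11110100 → 4-byte char #9 = F4 87 8B 9A.
Leading byte 0xF4 = 11110100 matches 11110xxx → 4-byte sequence.
Byte 1: 0xF4 = 11110100, payload 100 (3 bits).
Byte 2: 0x87 = 10000111 (10xxxxxx ✓), payload 000111.
Byte 3: 0x8B = 10001011 (10xxxxxx ✓), payload 001011.
Byte 4: 0x9A = 10011010 (10xxxxxx ✓), payload 011010.
Concatenate: 100000111001011011010 = 0x1072DA (21 bits → U+1072DA).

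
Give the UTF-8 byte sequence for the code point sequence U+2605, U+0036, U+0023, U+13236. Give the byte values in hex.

E2 98 85 36 23 F0 93 88 B6

U+2605: 3-byte form → E2 98 85.
U+0036: 1-byte form → 36.
U+0023: 1-byte form → 23.
U+13236: 4-byte form → F0 93 88 B6.
Concatenated (9 bytes): E2 98 85 36 23 F0 93 88 B6.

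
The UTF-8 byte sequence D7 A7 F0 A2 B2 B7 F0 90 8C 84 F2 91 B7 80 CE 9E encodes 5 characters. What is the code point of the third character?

Offset 0: leading byte 0xD7 = 11010111 → 2-byte char #1 = D7 A7.
Offset 2: leading byte 0xF0 = 11110000 → 4-byte char #2 = F0 A2 B2 B7.
Offset 6: leading byte 0xF0 = 11110000 → 4-byte char #3 = F0 90 8C 84.
Leading byte 0xF0 = 11110000 matches 11110xxx → 4-byte sequence.
Byte 1: 0xF0 = 11110000, payload 000 (3 bits).
Byte 2: 0x90 = 10010000 (10xxxxxx ✓), payload 010000.
Byte 3: 0x8C = 10001100 (10xxxxxx ✓), payload 001100.
Byte 4: 0x84 = 10000100 (10xxxxxx ✓), payload 000100.
Concatenate: 000010000001100000100 = 0x10304 (21 bits → U+10304).

U+10304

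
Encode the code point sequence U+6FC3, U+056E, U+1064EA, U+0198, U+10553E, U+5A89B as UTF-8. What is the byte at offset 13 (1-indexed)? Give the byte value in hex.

1-indexed offset 13 is 0-indexed offset 12.
U+6FC3 → 3-byte form E6 BF 83 at offsets 0–2.
U+056E → 2-byte form D5 AE at offsets 3–4.
U+1064EA → 4-byte form F4 86 93 AA at offsets 5–8.
U+0198 → 2-byte form C6 98 at offsets 9–10.
U+10553E → 4-byte form F4 85 94 BE at offsets 11–14.
Offset 12 falls in char 5's range; it's byte 2 of F4 85 94 BE = 0x85.

0x85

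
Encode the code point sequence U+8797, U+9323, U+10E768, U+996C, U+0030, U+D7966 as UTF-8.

U+8797: 3-byte form → E8 9E 97.
U+9323: 3-byte form → E9 8C A3.
U+10E768: 4-byte form → F4 8E 9D A8.
U+996C: 3-byte form → E9 A5 AC.
U+0030: 1-byte form → 30.
U+D7966: 4-byte form → F3 97 A5 A6.
Concatenated (18 bytes): E8 9E 97 E9 8C A3 F4 8E 9D A8 E9 A5 AC 30 F3 97 A5 A6.

E8 9E 97 E9 8C A3 F4 8E 9D A8 E9 A5 AC 30 F3 97 A5 A6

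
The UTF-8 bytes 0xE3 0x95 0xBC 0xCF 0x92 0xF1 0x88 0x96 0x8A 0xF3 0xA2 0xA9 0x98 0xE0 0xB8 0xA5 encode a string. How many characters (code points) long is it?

5

Byte at offset 0: 0xE3 = 11100011 → 3-byte char (#1). Advance 3.
Byte at offset 3: 0xCF = 11001111 → 2-byte char (#2). Advance 2.
Byte at offset 5: 0xF1 = 11110001 → 4-byte char (#3). Advance 4.
Byte at offset 9: 0xF3 = 11110011 → 4-byte char (#4). Advance 4.
Byte at offset 13: 0xE0 = 11100000 → 3-byte char (#5). Advance 3.
Reached end at offset 16 after 5 code points.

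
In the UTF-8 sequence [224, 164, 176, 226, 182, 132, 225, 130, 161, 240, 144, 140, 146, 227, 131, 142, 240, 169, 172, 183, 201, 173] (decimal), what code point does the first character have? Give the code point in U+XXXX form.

Offset 0: leading byte 0xE0 = 11100000 → 3-byte char #1 = E0 A4 B0.
Leading byte 0xE0 = 11100000 matches 1110xxxx → 3-byte sequence.
Byte 1: 0xE0 = 11100000, payload 0000 (4 bits).
Byte 2: 0xA4 = 10100100 (10xxxxxx ✓), payload 100100.
Byte 3: 0xB0 = 10110000 (10xxxxxx ✓), payload 110000.
Concatenate: 0000100100110000 = 0x930 (16 bits → U+0930).

U+0930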